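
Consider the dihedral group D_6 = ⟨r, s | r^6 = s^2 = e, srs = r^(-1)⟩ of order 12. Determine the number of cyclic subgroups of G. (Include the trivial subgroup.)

10

A cyclic subgroup of order d is generated by each of its φ(d) elements of order d, so the cyclic subgroups of order d number (#elements of order d)/φ(d).
Cyclic subgroups by order — order 1: 1; order 2: 7; order 3: 1; order 6: 1.
Total: 10.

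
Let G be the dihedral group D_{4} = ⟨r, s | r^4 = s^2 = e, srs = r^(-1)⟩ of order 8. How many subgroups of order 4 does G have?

3

|G| = 8 and 4 | 8, so subgroups of order 4 are possible by Lagrange.
The subgroups of order 4 are: {e, r, r^2, r^3}; {e, r^2, s, r^2s}; {e, r^2, rs, r^3s}.
So G has 3 subgroups of order 4.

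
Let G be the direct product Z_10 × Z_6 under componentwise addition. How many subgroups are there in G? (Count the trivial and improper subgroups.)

20

|G| = 60, so by Lagrange every subgroup order divides 60. Divisors: 1, 2, 3, 4, 5, 6, 10, 12, 15, 20, 30, 60.
Subgroups by order — order 1: 1; order 2: 3; order 3: 1; order 4: 1; order 5: 1; order 6: 3; order 10: 3; order 12: 1; order 15: 1; order 20: 1; order 30: 3; order 60: 1.
Total: 1 + 3 + 1 + 1 + 1 + 3 + 3 + 1 + 1 + 1 + 3 + 1 = 20.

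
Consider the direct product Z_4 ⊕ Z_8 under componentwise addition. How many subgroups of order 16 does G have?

|G| = 32 and 16 | 32, so subgroups of order 16 are possible by Lagrange.
The subgroups of order 16 are: {(0,0), (0,1), (0,2), (0,3), (0,4), (0,5), (0,6), (0,7), (2,0), (2,1), (2,2), (2,3), (2,4), (2,5), (2,6), (2,7)}; {(0,0), (0,2), (0,4), (0,6), (1,0), (1,2), (1,4), (1,6), (2,0), (2,2), (2,4), (2,6), (3,0), (3,2), (3,4), (3,6)}; {(0,0), (0,2), (0,4), (0,6), (1,1), (1,3), (1,5), (1,7), (2,0), (2,2), (2,4), (2,6), (3,1), (3,3), (3,5), (3,7)}.
So G has 3 subgroups of order 16.

3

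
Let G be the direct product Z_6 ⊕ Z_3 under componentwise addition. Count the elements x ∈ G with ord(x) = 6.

8

An element (a,b) has order lcm(ord(a), ord(b)); count pairs with lcm equal to 6.
Enumerating gives 8 such elements.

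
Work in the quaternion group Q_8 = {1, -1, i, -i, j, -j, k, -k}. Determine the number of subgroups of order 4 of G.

|G| = 8 and 4 | 8, so subgroups of order 4 are possible by Lagrange.
The subgroups of order 4 are: {1, -1, i, -i}; {1, -1, j, -j}; {1, -1, k, -k}.
So G has 3 subgroups of order 4.

3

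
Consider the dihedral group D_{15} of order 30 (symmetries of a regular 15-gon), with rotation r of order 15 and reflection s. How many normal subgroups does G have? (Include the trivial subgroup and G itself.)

G has 28 subgroups. Checking conjugation-invariance by order — order 1: 1/1 normal; order 2: 0/15 normal; order 3: 1/1 normal; order 5: 1/1 normal; order 6: 0/5 normal; order 10: 0/3 normal; order 15: 1/1 normal; order 30: 1/1 normal.
Total normal subgroups: 5.

5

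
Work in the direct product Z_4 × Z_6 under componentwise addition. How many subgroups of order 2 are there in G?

|G| = 24 and 2 | 24, so subgroups of order 2 are possible by Lagrange.
The subgroups of order 2 are: {(0,0), (0,3)}; {(0,0), (2,0)}; {(0,0), (2,3)}.
So G has 3 subgroups of order 2.

3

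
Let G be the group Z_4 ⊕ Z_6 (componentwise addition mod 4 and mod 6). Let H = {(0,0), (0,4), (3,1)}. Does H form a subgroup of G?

No

(3,1) ∈ H but its inverse (1,5) ∉ H, so H is not a subgroup.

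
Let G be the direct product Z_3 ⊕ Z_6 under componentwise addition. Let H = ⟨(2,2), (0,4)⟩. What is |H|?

9

|⟨(2,2)⟩| = 3 and |⟨(0,4)⟩| = 3, so |H| is a multiple of lcm(3, 3) = 3 and divides |G| = 18.
Closing under the operation: H = {(0,0), (0,2), (0,4), (1,0), (1,2), (1,4), (2,0), (2,2), (2,4)}, so |H| = 9.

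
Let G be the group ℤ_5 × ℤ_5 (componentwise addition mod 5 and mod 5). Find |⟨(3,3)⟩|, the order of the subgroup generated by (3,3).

The order of (3,3) in Z_5 × Z_5 is lcm(ord(3) in Z_5, ord(3) in Z_5).
ord(3) = 5 and ord(3) = 5, so |⟨(3,3)⟩| = lcm(5, 5) = 5.

5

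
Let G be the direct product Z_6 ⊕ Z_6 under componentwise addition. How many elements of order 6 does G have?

An element (a,b) has order lcm(ord(a), ord(b)); count pairs with lcm equal to 6.
Enumerating gives 24 such elements.

24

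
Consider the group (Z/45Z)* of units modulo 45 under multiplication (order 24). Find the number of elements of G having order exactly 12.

The elements of order 12 are: 2, 7, 13, 22, 23, 32, 38, 43.
That's 8.

8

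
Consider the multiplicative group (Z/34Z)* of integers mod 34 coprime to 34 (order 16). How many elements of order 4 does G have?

2

The elements of order 4 are: 13, 21.
That's 2.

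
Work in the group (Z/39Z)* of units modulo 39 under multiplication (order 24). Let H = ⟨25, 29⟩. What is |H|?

12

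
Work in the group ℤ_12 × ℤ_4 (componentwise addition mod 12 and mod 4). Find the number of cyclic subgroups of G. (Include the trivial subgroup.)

20

Group the elements of G by the cyclic subgroup they generate; each cyclic subgroup of order d accounts for φ(d) elements.
Cyclic subgroups by order — order 1: 1; order 2: 3; order 3: 1; order 4: 6; order 6: 3; order 12: 6.
Total: 20.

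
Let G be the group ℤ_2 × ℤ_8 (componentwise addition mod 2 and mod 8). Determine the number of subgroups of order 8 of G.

|G| = 16 and 8 | 16, so subgroups of order 8 are possible by Lagrange.
The subgroups of order 8 are: {(0,0), (0,1), (0,2), (0,3), (0,4), (0,5), (0,6), (0,7)}; {(0,0), (0,2), (0,4), (0,6), (1,0), (1,2), (1,4), (1,6)}; {(0,0), (0,2), (0,4), (0,6), (1,1), (1,3), (1,5), (1,7)}.
So G has 3 subgroups of order 8.

3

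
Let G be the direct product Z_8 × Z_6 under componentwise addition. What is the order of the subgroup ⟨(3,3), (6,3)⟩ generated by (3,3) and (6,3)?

|⟨(3,3)⟩| = 8 and |⟨(6,3)⟩| = 4, so |H| is a multiple of lcm(8, 4) = 8 and divides |G| = 48.
Closing under the operation: H = {(0,0), (0,3), (1,0), (1,3), (2,0), (2,3), (3,0), (3,3), (4,0), (4,3), (5,0), (5,3), (6,0), (6,3), (7,0), (7,3)}, so |H| = 16.

16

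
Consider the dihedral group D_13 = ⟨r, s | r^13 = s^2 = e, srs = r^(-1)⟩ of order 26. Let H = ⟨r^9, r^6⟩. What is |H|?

13

|⟨r^9⟩| = 13 and |⟨r^6⟩| = 13, so |H| is a multiple of lcm(13, 13) = 13 and divides |G| = 26.
Closing under the operation: H = {e, r, r^2, r^3, r^4, r^5, r^6, r^7, r^8, r^9, r^10, r^11, r^12}, so |H| = 13.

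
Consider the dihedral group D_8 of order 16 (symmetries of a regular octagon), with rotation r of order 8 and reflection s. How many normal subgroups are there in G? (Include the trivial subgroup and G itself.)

7

G has 19 subgroups. Checking conjugation-invariance by order — order 1: 1/1 normal; order 2: 1/9 normal; order 4: 1/5 normal; order 8: 3/3 normal; order 16: 1/1 normal.
Total normal subgroups: 7.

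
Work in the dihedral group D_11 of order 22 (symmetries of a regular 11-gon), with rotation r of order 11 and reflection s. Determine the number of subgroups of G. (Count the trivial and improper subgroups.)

|G| = 22, so by Lagrange every subgroup order divides 22. Divisors: 1, 2, 11, 22.
Subgroups by order — order 1: 1; order 2: 11; order 11: 1; order 22: 1.
Total: 1 + 11 + 1 + 1 = 14.

14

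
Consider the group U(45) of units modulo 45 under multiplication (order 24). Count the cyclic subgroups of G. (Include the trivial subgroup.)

12

A cyclic subgroup of order d is generated by each of its φ(d) elements of order d, so the cyclic subgroups of order d number (#elements of order d)/φ(d).
Cyclic subgroups by order — order 1: 1; order 2: 3; order 3: 1; order 4: 2; order 6: 3; order 12: 2.
Total: 12.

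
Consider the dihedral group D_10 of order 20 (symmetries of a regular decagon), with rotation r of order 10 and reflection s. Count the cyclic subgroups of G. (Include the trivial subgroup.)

14

Group the elements of G by the cyclic subgroup they generate; each cyclic subgroup of order d accounts for φ(d) elements.
Cyclic subgroups by order — order 1: 1; order 2: 11; order 5: 1; order 10: 1.
Total: 14.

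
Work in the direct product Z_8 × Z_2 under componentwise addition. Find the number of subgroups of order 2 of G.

|G| = 16 and 2 | 16, so subgroups of order 2 are possible by Lagrange.
The subgroups of order 2 are: {(0,0), (0,1)}; {(0,0), (4,0)}; {(0,0), (4,1)}.
So G has 3 subgroups of order 2.

3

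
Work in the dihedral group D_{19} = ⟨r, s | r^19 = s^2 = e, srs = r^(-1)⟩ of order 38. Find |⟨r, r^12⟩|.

19

|⟨r⟩| = 19 and |⟨r^12⟩| = 19, so |H| is a multiple of lcm(19, 19) = 19 and divides |G| = 38.
Closing under the operation: H = {e, r, r^2, r^3, r^4, r^5, r^6, r^7, r^8, r^9, r^10, r^11, r^12, r^13, r^14, r^15, r^16, r^17, r^18}, so |H| = 19.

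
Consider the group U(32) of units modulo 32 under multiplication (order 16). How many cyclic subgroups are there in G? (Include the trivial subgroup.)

Group the elements of G by the cyclic subgroup they generate; each cyclic subgroup of order d accounts for φ(d) elements.
Cyclic subgroups by order — order 1: 1; order 2: 3; order 4: 2; order 8: 2.
Total: 8.

8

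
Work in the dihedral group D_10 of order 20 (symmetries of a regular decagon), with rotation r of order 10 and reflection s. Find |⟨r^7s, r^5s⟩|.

10

|⟨r^7s⟩| = 2 and |⟨r^5s⟩| = 2, so |H| is a multiple of lcm(2, 2) = 2 and divides |G| = 20.
Closing under the operation: H = {e, r^2, r^4, r^6, r^8, rs, r^3s, r^5s, r^7s, r^9s}, so |H| = 10.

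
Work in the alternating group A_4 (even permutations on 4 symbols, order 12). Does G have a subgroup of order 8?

No

8 does not divide |G| = 12, so by Lagrange no subgroup of order 8 exists.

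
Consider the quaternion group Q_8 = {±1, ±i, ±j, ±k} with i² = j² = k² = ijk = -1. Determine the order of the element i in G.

4

Computing powers of i: the smallest k with (i)^k = e is k = 4.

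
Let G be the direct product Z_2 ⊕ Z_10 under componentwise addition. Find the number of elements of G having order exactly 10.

12

An element (a,b) has order lcm(ord(a), ord(b)); count pairs with lcm equal to 10.
Enumerating gives 12 such elements.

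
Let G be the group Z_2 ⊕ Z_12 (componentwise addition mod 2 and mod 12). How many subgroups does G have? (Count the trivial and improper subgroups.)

16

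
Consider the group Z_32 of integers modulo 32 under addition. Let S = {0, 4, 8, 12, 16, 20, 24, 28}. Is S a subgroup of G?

|S| = 8 divides |G| = 32, consistent with Lagrange.
S contains the identity, every element's inverse is in S, and S is closed under +: it is a subgroup.
In fact S = ⟨4⟩.

Yes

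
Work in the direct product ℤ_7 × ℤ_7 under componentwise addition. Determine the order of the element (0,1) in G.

7

The order of (0,1) in Z_7 × Z_7 is lcm(ord(0) in Z_7, ord(1) in Z_7).
ord(0) = 1 and ord(1) = 7, so |⟨(0,1)⟩| = lcm(1, 7) = 7.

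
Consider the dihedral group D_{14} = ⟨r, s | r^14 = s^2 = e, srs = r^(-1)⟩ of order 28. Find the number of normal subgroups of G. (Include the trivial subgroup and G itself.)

7

G has 28 subgroups. Checking conjugation-invariance by order — order 1: 1/1 normal; order 2: 1/15 normal; order 4: 0/7 normal; order 7: 1/1 normal; order 14: 3/3 normal; order 28: 1/1 normal.
Total normal subgroups: 7.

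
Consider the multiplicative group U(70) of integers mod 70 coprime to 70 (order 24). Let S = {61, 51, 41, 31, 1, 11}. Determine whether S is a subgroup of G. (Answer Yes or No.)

Yes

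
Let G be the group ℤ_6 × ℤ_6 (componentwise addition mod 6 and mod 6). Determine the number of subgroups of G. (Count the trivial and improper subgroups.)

30

|G| = 36, so by Lagrange every subgroup order divides 36. Divisors: 1, 2, 3, 4, 6, 9, 12, 18, 36.
Subgroups by order — order 1: 1; order 2: 3; order 3: 4; order 4: 1; order 6: 12; order 9: 1; order 12: 4; order 18: 3; order 36: 1.
Total: 1 + 3 + 4 + 1 + 12 + 1 + 4 + 3 + 1 = 30.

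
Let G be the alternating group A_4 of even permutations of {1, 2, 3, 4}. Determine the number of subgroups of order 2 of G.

3

|G| = 12 and 2 | 12, so subgroups of order 2 are possible by Lagrange.
The subgroups of order 2 are: {e, (1 2)(3 4)}; {e, (1 3)(2 4)}; {e, (1 4)(2 3)}.
So G has 3 subgroups of order 2.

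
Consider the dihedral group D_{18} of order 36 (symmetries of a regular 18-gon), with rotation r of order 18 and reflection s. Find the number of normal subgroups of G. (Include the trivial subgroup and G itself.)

9

G has 45 subgroups. Checking conjugation-invariance by order — order 1: 1/1 normal; order 2: 1/19 normal; order 3: 1/1 normal; order 4: 0/9 normal; order 6: 1/7 normal; order 9: 1/1 normal; order 12: 0/3 normal; order 18: 3/3 normal; order 36: 1/1 normal.
Total normal subgroups: 9.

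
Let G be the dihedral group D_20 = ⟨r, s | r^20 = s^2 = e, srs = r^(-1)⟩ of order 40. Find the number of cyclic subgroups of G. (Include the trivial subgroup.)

26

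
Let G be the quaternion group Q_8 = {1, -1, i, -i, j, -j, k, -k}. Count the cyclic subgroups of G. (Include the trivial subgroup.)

5

Each element a generates a cyclic subgroup ⟨a⟩; distinct elements may generate the same one (a cyclic group of order d has φ(d) generators).
Cyclic subgroups by order — order 1: 1; order 2: 1; order 4: 3.
Total: 5.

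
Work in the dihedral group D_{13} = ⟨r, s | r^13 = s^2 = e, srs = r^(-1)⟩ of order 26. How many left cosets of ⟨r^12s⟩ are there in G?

13

|⟨r^12s⟩| = 2 and |G| = 26.
By Lagrange, [G : H] = |G|/|H| = 26/2 = 13.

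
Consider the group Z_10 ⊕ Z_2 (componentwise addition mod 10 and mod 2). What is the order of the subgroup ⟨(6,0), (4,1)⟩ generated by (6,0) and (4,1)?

10

|⟨(6,0)⟩| = 5 and |⟨(4,1)⟩| = 10, so |H| is a multiple of lcm(5, 10) = 10 and divides |G| = 20.
Closing under the operation: H = {(0,0), (0,1), (2,0), (2,1), (4,0), (4,1), (6,0), (6,1), (8,0), (8,1)}, so |H| = 10.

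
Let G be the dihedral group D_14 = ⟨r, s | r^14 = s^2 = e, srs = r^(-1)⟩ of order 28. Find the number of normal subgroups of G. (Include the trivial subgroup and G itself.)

7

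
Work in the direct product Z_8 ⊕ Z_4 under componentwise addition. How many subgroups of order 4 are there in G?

7

|G| = 32 and 4 | 32, so subgroups of order 4 are possible by Lagrange.
The subgroups of order 4 are: {(0,0), (0,1), (0,2), (0,3)}; {(0,0), (0,2), (4,0), (4,2)}; {(0,0), (0,2), (4,1), (4,3)}; {(0,0), (2,0), (4,0), (6,0)}; … (7 in all).
So G has 7 subgroups of order 4.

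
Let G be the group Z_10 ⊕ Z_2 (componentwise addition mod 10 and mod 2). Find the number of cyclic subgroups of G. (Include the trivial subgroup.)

8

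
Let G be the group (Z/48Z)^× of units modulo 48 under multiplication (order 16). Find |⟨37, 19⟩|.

|⟨37⟩| = 4 and |⟨19⟩| = 4, so |H| is a multiple of lcm(4, 4) = 4 and divides |G| = 16.
Closing under the operation: H = {1, 7, 13, 19, 25, 31, 37, 43}, so |H| = 8.

8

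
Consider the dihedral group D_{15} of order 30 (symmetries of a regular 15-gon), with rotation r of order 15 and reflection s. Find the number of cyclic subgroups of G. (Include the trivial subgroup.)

Group the elements of G by the cyclic subgroup they generate; each cyclic subgroup of order d accounts for φ(d) elements.
Cyclic subgroups by order — order 1: 1; order 2: 15; order 3: 1; order 5: 1; order 15: 1.
Total: 19.

19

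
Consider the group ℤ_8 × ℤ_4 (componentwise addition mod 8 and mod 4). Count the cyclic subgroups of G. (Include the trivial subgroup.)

Each element a generates a cyclic subgroup ⟨a⟩; distinct elements may generate the same one (a cyclic group of order d has φ(d) generators).
Cyclic subgroups by order — order 1: 1; order 2: 3; order 4: 6; order 8: 4.
Total: 14.

14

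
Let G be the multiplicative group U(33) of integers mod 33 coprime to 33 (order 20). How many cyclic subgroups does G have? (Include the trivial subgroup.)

8

A cyclic subgroup of order d is generated by each of its φ(d) elements of order d, so the cyclic subgroups of order d number (#elements of order d)/φ(d).
Cyclic subgroups by order — order 1: 1; order 2: 3; order 5: 1; order 10: 3.
Total: 8.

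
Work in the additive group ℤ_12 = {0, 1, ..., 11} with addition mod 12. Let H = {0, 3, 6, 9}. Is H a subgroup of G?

|H| = 4 divides |G| = 12, consistent with Lagrange.
H contains the identity, every element's inverse is in H, and H is closed under +: it is a subgroup.
In fact H = ⟨9⟩.

Yes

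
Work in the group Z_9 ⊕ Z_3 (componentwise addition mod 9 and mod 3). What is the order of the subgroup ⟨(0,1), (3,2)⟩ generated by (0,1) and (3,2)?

|⟨(0,1)⟩| = 3 and |⟨(3,2)⟩| = 3, so |H| is a multiple of lcm(3, 3) = 3 and divides |G| = 27.
Closing under the operation: H = {(0,0), (0,1), (0,2), (3,0), (3,1), (3,2), (6,0), (6,1), (6,2)}, so |H| = 9.

9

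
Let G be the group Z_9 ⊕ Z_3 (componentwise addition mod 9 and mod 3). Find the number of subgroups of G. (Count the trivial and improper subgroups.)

|G| = 27, so by Lagrange every subgroup order divides 27. Divisors: 1, 3, 9, 27.
Subgroups by order — order 1: 1; order 3: 4; order 9: 4; order 27: 1.
Total: 1 + 4 + 4 + 1 = 10.

10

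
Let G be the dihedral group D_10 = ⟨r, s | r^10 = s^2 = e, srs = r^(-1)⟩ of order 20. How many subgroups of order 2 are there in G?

|G| = 20 and 2 | 20, so subgroups of order 2 are possible by Lagrange.
The subgroups of order 2 are: {e, r^2s}; {e, r^3s}; {e, r^4s}; {e, r^5}; … (11 in all).
So G has 11 subgroups of order 2.

11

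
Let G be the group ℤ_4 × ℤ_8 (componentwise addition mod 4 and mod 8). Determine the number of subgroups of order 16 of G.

|G| = 32 and 16 | 32, so subgroups of order 16 are possible by Lagrange.
The subgroups of order 16 are: {(0,0), (0,1), (0,2), (0,3), (0,4), (0,5), (0,6), (0,7), (2,0), (2,1), (2,2), (2,3), (2,4), (2,5), (2,6), (2,7)}; {(0,0), (0,2), (0,4), (0,6), (1,0), (1,2), (1,4), (1,6), (2,0), (2,2), (2,4), (2,6), (3,0), (3,2), (3,4), (3,6)}; {(0,0), (0,2), (0,4), (0,6), (1,1), (1,3), (1,5), (1,7), (2,0), (2,2), (2,4), (2,6), (3,1), (3,3), (3,5), (3,7)}.
So G has 3 subgroups of order 16.

3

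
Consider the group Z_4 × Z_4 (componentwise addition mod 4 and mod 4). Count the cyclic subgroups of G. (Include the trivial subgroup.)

10

A cyclic subgroup of order d is generated by each of its φ(d) elements of order d, so the cyclic subgroups of order d number (#elements of order d)/φ(d).
Cyclic subgroups by order — order 1: 1; order 2: 3; order 4: 6.
Total: 10.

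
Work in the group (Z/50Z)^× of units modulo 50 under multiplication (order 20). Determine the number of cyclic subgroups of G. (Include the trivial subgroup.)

6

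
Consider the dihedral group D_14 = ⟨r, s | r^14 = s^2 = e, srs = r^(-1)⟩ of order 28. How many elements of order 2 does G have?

Enumerating element orders in G gives 15 elements of order 2.

15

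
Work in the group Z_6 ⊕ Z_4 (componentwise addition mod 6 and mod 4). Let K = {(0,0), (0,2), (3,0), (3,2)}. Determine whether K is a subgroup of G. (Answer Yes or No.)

Yes

|K| = 4 divides |G| = 24, consistent with Lagrange.
K contains the identity, every element's inverse is in K, and K is closed under +: it is a subgroup.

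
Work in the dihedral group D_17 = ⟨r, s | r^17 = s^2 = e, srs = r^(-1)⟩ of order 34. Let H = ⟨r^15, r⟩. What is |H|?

|⟨r^15⟩| = 17 and |⟨r⟩| = 17, so |H| is a multiple of lcm(17, 17) = 17 and divides |G| = 34.
Closing under the operation: H = {e, r, r^2, r^3, r^4, r^5, r^6, r^7, r^8, r^9, r^10, r^11, r^12, r^13, r^14, r^15, r^16}, so |H| = 17.

17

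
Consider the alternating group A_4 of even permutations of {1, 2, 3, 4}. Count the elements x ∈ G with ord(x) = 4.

No element of G has order 4 (even though 4 | 12).

0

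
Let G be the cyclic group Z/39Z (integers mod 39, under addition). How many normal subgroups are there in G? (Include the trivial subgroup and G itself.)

4

G is abelian, so every subgroup is normal.
G has 4 subgroups in total, hence 4 normal subgroups.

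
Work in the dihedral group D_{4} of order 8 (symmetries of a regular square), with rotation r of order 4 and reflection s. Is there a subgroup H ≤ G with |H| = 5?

5 does not divide |G| = 8, so by Lagrange no subgroup of order 5 exists.

No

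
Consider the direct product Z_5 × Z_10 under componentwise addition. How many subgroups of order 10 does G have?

6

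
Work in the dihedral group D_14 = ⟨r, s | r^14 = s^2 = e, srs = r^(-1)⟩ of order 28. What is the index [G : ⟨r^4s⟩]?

14

|⟨r^4s⟩| = 2 and |G| = 28.
By Lagrange, [G : H] = |G|/|H| = 28/2 = 14.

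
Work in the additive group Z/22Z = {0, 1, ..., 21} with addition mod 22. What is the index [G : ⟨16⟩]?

|⟨16⟩| = 11 and |G| = 22.
By Lagrange, [G : H] = |G|/|H| = 22/11 = 2.

2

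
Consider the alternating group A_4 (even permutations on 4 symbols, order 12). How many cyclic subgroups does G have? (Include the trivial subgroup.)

Group the elements of G by the cyclic subgroup they generate; each cyclic subgroup of order d accounts for φ(d) elements.
Cyclic subgroups by order — order 1: 1; order 2: 3; order 3: 4.
Total: 8.

8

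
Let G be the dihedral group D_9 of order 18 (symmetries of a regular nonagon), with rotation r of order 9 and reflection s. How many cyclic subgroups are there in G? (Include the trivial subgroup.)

12

A cyclic subgroup of order d is generated by each of its φ(d) elements of order d, so the cyclic subgroups of order d number (#elements of order d)/φ(d).
Cyclic subgroups by order — order 1: 1; order 2: 9; order 3: 1; order 9: 1.
Total: 12.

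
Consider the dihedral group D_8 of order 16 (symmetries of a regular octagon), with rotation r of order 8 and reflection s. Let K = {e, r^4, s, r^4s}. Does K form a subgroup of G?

Yes

|K| = 4 divides |G| = 16, consistent with Lagrange.
K contains the identity, every element's inverse is in K, and K is closed under ·: it is a subgroup.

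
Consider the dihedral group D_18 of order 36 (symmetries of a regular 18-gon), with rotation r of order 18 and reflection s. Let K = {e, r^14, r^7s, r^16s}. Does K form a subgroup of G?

r^14 ∈ K but its inverse r^4 ∉ K, so K is not a subgroup.

No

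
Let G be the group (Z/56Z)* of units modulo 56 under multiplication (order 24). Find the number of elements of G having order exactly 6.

Enumerating element orders in G gives 14 elements of order 6.

14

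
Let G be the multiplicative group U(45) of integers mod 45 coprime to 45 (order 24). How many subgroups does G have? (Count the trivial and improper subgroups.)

|G| = 24, so by Lagrange every subgroup order divides 24. Divisors: 1, 2, 3, 4, 6, 8, 12, 24.
Subgroups by order — order 1: 1; order 2: 3; order 3: 1; order 4: 3; order 6: 3; order 8: 1; order 12: 3; order 24: 1.
Total: 1 + 3 + 1 + 3 + 3 + 1 + 3 + 1 = 16.

16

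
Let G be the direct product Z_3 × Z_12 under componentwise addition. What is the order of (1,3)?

12

The order of (1,3) in Z_3 × Z_12 is lcm(ord(1) in Z_3, ord(3) in Z_12).
ord(1) = 3 and ord(3) = 4, so |⟨(1,3)⟩| = lcm(3, 4) = 12.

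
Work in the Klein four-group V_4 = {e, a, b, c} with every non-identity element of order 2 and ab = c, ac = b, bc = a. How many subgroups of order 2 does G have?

3

|G| = 4 and 2 | 4, so subgroups of order 2 are possible by Lagrange.
The subgroups of order 2 are: {e, a}; {e, b}; {e, c}.
So G has 3 subgroups of order 2.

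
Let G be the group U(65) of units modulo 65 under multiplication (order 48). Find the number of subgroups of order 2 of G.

3

|G| = 48 and 2 | 48, so subgroups of order 2 are possible by Lagrange.
The subgroups of order 2 are: {1, 14}; {1, 51}; {1, 64}.
So G has 3 subgroups of order 2.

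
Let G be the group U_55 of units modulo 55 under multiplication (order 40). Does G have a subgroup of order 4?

4 | 40. A subgroup of order 4 is {1, 12, 23, 34}.

Yes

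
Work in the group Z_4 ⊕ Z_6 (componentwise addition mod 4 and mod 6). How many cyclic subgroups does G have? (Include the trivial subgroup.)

Group the elements of G by the cyclic subgroup they generate; each cyclic subgroup of order d accounts for φ(d) elements.
Cyclic subgroups by order — order 1: 1; order 2: 3; order 3: 1; order 4: 2; order 6: 3; order 12: 2.
Total: 12.

12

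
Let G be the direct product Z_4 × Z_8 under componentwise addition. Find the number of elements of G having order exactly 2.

3

An element (a,b) has order lcm(ord(a), ord(b)); count pairs with lcm equal to 2.
Enumerating gives 3 such elements.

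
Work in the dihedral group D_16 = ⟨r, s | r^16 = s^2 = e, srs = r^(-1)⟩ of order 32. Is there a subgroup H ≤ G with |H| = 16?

Yes

16 | 32. A subgroup of order 16 is {e, r, r^2, r^3, r^4, r^5, r^6, r^7, r^8, r^9, r^10, r^11, r^12, r^13, r^14, r^15}.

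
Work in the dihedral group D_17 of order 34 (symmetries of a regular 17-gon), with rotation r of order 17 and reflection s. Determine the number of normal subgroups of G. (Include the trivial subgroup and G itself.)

3

G has 20 subgroups. Checking conjugation-invariance by order — order 1: 1/1 normal; order 2: 0/17 normal; order 17: 1/1 normal; order 34: 1/1 normal.
Total normal subgroups: 3.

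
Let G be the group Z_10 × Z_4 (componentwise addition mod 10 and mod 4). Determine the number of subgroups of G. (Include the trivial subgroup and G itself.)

16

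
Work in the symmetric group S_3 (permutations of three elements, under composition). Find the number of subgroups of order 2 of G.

|G| = 6 and 2 | 6, so subgroups of order 2 are possible by Lagrange.
The subgroups of order 2 are: {e, (1 2)}; {e, (1 3)}; {e, (2 3)}.
So G has 3 subgroups of order 2.

3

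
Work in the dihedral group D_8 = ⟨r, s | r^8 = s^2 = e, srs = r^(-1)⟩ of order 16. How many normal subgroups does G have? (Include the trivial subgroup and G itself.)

G has 19 subgroups. Checking conjugation-invariance by order — order 1: 1/1 normal; order 2: 1/9 normal; order 4: 1/5 normal; order 8: 3/3 normal; order 16: 1/1 normal.
Total normal subgroups: 7.

7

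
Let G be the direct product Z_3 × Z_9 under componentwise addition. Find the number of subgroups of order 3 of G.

|G| = 27 and 3 | 27, so subgroups of order 3 are possible by Lagrange.
The subgroups of order 3 are: {(0,0), (0,3), (0,6)}; {(0,0), (1,0), (2,0)}; {(0,0), (1,3), (2,6)}; {(0,0), (1,6), (2,3)}.
So G has 4 subgroups of order 3.

4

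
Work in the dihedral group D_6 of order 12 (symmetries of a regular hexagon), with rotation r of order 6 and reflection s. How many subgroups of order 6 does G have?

|G| = 12 and 6 | 12, so subgroups of order 6 are possible by Lagrange.
The subgroups of order 6 are: {e, r, r^2, r^3, r^4, r^5}; {e, r^2, r^4, s, r^2s, r^4s}; {e, r^2, r^4, rs, r^3s, r^5s}.
So G has 3 subgroups of order 6.

3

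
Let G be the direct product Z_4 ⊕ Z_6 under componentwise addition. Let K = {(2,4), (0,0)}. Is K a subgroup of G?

No

(2,4) ∈ K but its inverse (2,2) ∉ K, so K is not a subgroup.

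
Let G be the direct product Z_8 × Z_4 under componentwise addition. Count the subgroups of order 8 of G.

7

|G| = 32 and 8 | 32, so subgroups of order 8 are possible by Lagrange.
The subgroups of order 8 are: {(0,0), (0,1), (0,2), (0,3), (4,0), (4,1), (4,2), (4,3)}; {(0,0), (0,2), (2,0), (2,2), (4,0), (4,2), (6,0), (6,2)}; {(0,0), (0,2), (2,1), (2,3), (4,0), (4,2), (6,1), (6,3)}; {(0,0), (1,0), (2,0), (3,0), (4,0), (5,0), (6,0), (7,0)}; … (7 in all).
So G has 7 subgroups of order 8.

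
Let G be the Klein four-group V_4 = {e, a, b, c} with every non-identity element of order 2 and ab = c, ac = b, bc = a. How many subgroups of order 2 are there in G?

3

|G| = 4 and 2 | 4, so subgroups of order 2 are possible by Lagrange.
The subgroups of order 2 are: {e, a}; {e, b}; {e, c}.
So G has 3 subgroups of order 2.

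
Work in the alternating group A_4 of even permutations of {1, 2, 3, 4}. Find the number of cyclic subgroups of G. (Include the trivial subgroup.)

8

A cyclic subgroup of order d is generated by each of its φ(d) elements of order d, so the cyclic subgroups of order d number (#elements of order d)/φ(d).
Cyclic subgroups by order — order 1: 1; order 2: 3; order 3: 4.
Total: 8.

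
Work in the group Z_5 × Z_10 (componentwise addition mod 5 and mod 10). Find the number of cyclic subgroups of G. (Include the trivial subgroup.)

Each element a generates a cyclic subgroup ⟨a⟩; distinct elements may generate the same one (a cyclic group of order d has φ(d) generators).
Cyclic subgroups by order — order 1: 1; order 2: 1; order 5: 6; order 10: 6.
Total: 14.

14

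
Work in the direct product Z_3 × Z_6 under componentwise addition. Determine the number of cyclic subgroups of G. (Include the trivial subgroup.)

Each element a generates a cyclic subgroup ⟨a⟩; distinct elements may generate the same one (a cyclic group of order d has φ(d) generators).
Cyclic subgroups by order — order 1: 1; order 2: 1; order 3: 4; order 6: 4.
Total: 10.

10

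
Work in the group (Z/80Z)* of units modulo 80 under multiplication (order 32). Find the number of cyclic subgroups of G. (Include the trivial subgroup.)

Each element a generates a cyclic subgroup ⟨a⟩; distinct elements may generate the same one (a cyclic group of order d has φ(d) generators).
Cyclic subgroups by order — order 1: 1; order 2: 7; order 4: 12.
Total: 20.

20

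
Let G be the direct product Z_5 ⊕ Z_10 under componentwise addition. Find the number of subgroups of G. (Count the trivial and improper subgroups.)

16

|G| = 50, so by Lagrange every subgroup order divides 50. Divisors: 1, 2, 5, 10, 25, 50.
Subgroups by order — order 1: 1; order 2: 1; order 5: 6; order 10: 6; order 25: 1; order 50: 1.
Total: 1 + 1 + 6 + 6 + 1 + 1 = 16.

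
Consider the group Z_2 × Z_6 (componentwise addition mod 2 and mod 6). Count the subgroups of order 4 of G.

1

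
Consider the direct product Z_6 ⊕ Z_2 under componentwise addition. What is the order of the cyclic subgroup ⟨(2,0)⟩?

The order of (2,0) in Z_6 × Z_2 is lcm(ord(2) in Z_6, ord(0) in Z_2).
ord(2) = 3 and ord(0) = 1, so |⟨(2,0)⟩| = lcm(3, 1) = 3.

3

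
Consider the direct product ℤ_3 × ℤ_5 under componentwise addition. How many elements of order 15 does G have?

8

An element (a,b) has order lcm(ord(a), ord(b)); count pairs with lcm equal to 15.
Enumerating gives 8 such elements.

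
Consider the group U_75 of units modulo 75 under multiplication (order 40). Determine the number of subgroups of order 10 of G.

|G| = 40 and 10 | 40, so subgroups of order 10 are possible by Lagrange.
The subgroups of order 10 are: {1, 11, 16, 26, 31, 41, 46, 56, 61, 71}; {1, 14, 16, 29, 31, 44, 46, 59, 61, 74}; {1, 4, 16, 19, 31, 34, 46, 49, 61, 64}.
So G has 3 subgroups of order 10.

3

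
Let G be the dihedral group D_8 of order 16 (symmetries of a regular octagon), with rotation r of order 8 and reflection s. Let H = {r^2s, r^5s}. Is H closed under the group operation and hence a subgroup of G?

No

The identity e ∉ H, so H is not a subgroup.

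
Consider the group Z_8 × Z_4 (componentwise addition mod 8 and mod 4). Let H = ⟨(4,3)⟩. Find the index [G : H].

8

|⟨(4,3)⟩| = 4 and |G| = 32.
By Lagrange, [G : H] = |G|/|H| = 32/4 = 8.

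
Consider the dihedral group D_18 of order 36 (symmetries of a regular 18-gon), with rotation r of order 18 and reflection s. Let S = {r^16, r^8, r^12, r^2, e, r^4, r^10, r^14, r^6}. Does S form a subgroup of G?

Yes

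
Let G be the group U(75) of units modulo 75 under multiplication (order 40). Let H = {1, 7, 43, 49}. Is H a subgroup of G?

|H| = 4 divides |G| = 40, consistent with Lagrange.
H contains the identity, every element's inverse is in H, and H is closed under ·: it is a subgroup.
In fact H = ⟨43⟩.

Yes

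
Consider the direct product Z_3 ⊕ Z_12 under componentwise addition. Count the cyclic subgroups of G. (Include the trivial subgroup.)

A cyclic subgroup of order d is generated by each of its φ(d) elements of order d, so the cyclic subgroups of order d number (#elements of order d)/φ(d).
Cyclic subgroups by order — order 1: 1; order 2: 1; order 3: 4; order 4: 1; order 6: 4; order 12: 4.
Total: 15.

15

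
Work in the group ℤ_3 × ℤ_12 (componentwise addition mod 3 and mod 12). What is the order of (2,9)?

The order of (2,9) in Z_3 × Z_12 is lcm(ord(2) in Z_3, ord(9) in Z_12).
ord(2) = 3 and ord(9) = 4, so |⟨(2,9)⟩| = lcm(3, 4) = 12.

12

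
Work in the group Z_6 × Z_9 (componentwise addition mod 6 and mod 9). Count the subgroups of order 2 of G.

1

|G| = 54 and 2 | 54, so subgroups of order 2 are possible by Lagrange.
The subgroups of order 2 are: {(0,0), (3,0)}.
So G has 1 subgroup of order 2.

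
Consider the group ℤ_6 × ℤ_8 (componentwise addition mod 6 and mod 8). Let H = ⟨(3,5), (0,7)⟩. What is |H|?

16

|⟨(3,5)⟩| = 8 and |⟨(0,7)⟩| = 8, so |H| is a multiple of lcm(8, 8) = 8 and divides |G| = 48.
Closing under the operation: H = {(0,0), (0,1), (0,2), (0,3), (0,4), (0,5), (0,6), (0,7), (3,0), (3,1), (3,2), (3,3), (3,4), (3,5), (3,6), (3,7)}, so |H| = 16.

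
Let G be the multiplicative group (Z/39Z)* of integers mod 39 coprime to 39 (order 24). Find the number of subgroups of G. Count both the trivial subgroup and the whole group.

|G| = 24, so by Lagrange every subgroup order divides 24. Divisors: 1, 2, 3, 4, 6, 8, 12, 24.
Subgroups by order — order 1: 1; order 2: 3; order 3: 1; order 4: 3; order 6: 3; order 8: 1; order 12: 3; order 24: 1.
Total: 1 + 3 + 1 + 3 + 3 + 1 + 3 + 1 = 16.

16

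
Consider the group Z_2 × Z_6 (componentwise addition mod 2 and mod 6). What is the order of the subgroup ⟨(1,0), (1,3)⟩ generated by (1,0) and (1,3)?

4

|⟨(1,0)⟩| = 2 and |⟨(1,3)⟩| = 2, so |H| is a multiple of lcm(2, 2) = 2 and divides |G| = 12.
Closing under the operation: H = {(0,0), (0,3), (1,0), (1,3)}, so |H| = 4.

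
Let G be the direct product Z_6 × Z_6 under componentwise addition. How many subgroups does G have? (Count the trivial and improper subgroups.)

30

|G| = 36, so by Lagrange every subgroup order divides 36. Divisors: 1, 2, 3, 4, 6, 9, 12, 18, 36.
Subgroups by order — order 1: 1; order 2: 3; order 3: 4; order 4: 1; order 6: 12; order 9: 1; order 12: 4; order 18: 3; order 36: 1.
Total: 1 + 3 + 4 + 1 + 12 + 1 + 4 + 3 + 1 = 30.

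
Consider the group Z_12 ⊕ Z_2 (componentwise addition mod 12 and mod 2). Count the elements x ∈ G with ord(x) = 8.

0

An element (a,b) has order lcm(ord(a), ord(b)); count pairs with lcm equal to 8.
Enumerating gives 0 such elements.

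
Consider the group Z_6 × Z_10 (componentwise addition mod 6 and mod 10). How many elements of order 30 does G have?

An element (a,b) has order lcm(ord(a), ord(b)); count pairs with lcm equal to 30.
Enumerating gives 24 such elements.

24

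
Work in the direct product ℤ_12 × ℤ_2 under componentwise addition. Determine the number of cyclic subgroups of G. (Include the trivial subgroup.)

12

A cyclic subgroup of order d is generated by each of its φ(d) elements of order d, so the cyclic subgroups of order d number (#elements of order d)/φ(d).
Cyclic subgroups by order — order 1: 1; order 2: 3; order 3: 1; order 4: 2; order 6: 3; order 12: 2.
Total: 12.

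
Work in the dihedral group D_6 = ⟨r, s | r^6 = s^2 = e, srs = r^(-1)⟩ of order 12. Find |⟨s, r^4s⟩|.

|⟨s⟩| = 2 and |⟨r^4s⟩| = 2, so |H| is a multiple of lcm(2, 2) = 2 and divides |G| = 12.
Closing under the operation: H = {e, r^2, r^4, s, r^2s, r^4s}, so |H| = 6.

6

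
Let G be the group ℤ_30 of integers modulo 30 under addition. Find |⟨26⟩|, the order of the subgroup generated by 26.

In ℤ_30, the order of an element a is n/gcd(a, n).
gcd(26, 30) = 2, so |⟨26⟩| = 30/2 = 15.

15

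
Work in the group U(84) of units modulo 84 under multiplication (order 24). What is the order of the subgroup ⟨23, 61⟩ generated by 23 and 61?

|⟨23⟩| = 6 and |⟨61⟩| = 6, so |H| is a multiple of lcm(6, 6) = 6 and divides |G| = 24.
Closing under the operation: H = {1, 11, 13, 23, 25, 37, 47, 59, 61, 71, 73, 83}, so |H| = 12.

12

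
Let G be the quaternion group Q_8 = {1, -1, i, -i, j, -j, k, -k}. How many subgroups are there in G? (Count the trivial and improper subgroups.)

6

|G| = 8, so by Lagrange every subgroup order divides 8. Divisors: 1, 2, 4, 8.
Subgroups by order — order 1: 1; order 2: 1; order 4: 3; order 8: 1.
Total: 1 + 1 + 3 + 1 = 6.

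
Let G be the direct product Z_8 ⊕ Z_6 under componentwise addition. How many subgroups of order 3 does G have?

1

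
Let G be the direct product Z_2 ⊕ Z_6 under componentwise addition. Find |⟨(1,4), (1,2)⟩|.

6

|⟨(1,4)⟩| = 6 and |⟨(1,2)⟩| = 6, so |H| is a multiple of lcm(6, 6) = 6 and divides |G| = 12.
Closing under the operation: H = {(0,0), (0,2), (0,4), (1,0), (1,2), (1,4)}, so |H| = 6.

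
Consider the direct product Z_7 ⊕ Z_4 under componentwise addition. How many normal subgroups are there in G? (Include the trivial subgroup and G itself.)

G is abelian, so every subgroup is normal.
G has 6 subgroups in total, hence 6 normal subgroups.

6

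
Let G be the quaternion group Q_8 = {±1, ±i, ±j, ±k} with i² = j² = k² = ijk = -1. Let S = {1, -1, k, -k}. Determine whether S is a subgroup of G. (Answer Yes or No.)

Yes

|S| = 4 divides |G| = 8, consistent with Lagrange.
S contains the identity, every element's inverse is in S, and S is closed under ·: it is a subgroup.
In fact S = ⟨-k⟩.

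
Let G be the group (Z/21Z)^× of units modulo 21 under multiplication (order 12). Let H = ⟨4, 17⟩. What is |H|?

|⟨4⟩| = 3 and |⟨17⟩| = 6, so |H| is a multiple of lcm(3, 6) = 6 and divides |G| = 12.
Closing under the operation: H = {1, 4, 5, 16, 17, 20}, so |H| = 6.

6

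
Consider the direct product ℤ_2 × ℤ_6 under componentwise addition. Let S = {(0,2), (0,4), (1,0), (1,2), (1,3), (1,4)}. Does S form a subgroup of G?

The identity (0,0) ∉ S, so S is not a subgroup.

No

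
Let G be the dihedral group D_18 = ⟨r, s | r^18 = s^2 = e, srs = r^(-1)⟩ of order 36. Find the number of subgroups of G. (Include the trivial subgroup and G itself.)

|G| = 36, so by Lagrange every subgroup order divides 36. Divisors: 1, 2, 3, 4, 6, 9, 12, 18, 36.
Subgroups by order — order 1: 1; order 2: 19; order 3: 1; order 4: 9; order 6: 7; order 9: 1; order 12: 3; order 18: 3; order 36: 1.
Total: 1 + 19 + 1 + 9 + 7 + 1 + 3 + 3 + 1 = 45.

45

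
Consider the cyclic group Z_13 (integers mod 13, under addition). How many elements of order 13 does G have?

In a cyclic group of order 13, the number of elements of order d (for d | 13) is φ(d).
φ(13) = 12.

12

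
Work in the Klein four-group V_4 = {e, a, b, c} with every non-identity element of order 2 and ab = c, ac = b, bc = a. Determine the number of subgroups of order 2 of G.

3

|G| = 4 and 2 | 4, so subgroups of order 2 are possible by Lagrange.
The subgroups of order 2 are: {e, a}; {e, b}; {e, c}.
So G has 3 subgroups of order 2.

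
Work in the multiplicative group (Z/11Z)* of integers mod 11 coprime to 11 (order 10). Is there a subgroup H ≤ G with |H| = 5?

5 | 10. A subgroup of order 5 is {1, 3, 4, 5, 9}.

Yes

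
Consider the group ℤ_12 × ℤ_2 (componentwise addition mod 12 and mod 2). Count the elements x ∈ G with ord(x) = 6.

6

An element (a,b) has order lcm(ord(a), ord(b)); count pairs with lcm equal to 6.
Enumerating gives 6 such elements.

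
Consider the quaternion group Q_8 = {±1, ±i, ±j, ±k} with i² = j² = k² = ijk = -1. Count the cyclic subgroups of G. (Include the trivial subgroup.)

5

Group the elements of G by the cyclic subgroup they generate; each cyclic subgroup of order d accounts for φ(d) elements.
Cyclic subgroups by order — order 1: 1; order 2: 1; order 4: 3.
Total: 5.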